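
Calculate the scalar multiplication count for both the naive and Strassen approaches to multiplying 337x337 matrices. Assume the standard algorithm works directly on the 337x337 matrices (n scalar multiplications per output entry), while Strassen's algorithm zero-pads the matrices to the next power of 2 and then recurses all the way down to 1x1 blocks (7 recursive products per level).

Matrix multiplication for 337x337 matrices:

Strassen's algorithm requires power-of-2 dimensions. Pad 337x337 to 512x512 (next power of 2).

Standard algorithm: 337^3 = 38272753 multiplications
Strassen's algorithm: 7^(log2(512)) = 7^9 = 40353607 multiplications
Difference: 38272753 - 40353607 = -2080854 (Strassen uses MORE here due to padding overhead — for small or just-over-power-of-2 n, padding can outweigh the per-level savings)

Standard: 38272753 multiplications (337^3). Strassen: 40353607 multiplications (7^9, after padding to 512x512). Strassen reduces 8 recursive multiplications to 7 at each level.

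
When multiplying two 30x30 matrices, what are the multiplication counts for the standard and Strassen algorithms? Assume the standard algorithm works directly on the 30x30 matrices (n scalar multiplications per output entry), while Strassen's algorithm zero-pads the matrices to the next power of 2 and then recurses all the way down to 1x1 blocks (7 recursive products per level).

Matrix multiplication for 30x30 matrices:

Strassen's algorithm requires power-of-2 dimensions. Pad 30x30 to 32x32 (next power of 2).

Standard algorithm: 30^3 = 27000 multiplications
Strassen's algorithm: 7^(log2(32)) = 7^5 = 16807 multiplications
Savings: 27000 - 16807 = 10193 multiplications

Standard: 27000 multiplications (30^3). Strassen: 16807 multiplications (7^5, after padding to 32x32). Strassen reduces 8 recursive multiplications to 7 at each level.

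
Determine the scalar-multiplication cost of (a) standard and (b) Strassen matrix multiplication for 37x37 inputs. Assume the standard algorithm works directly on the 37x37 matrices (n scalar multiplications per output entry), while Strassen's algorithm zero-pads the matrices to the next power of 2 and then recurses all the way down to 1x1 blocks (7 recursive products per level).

Matrix multiplication for 37x37 matrices:

Strassen's algorithm requires power-of-2 dimensions. Pad 37x37 to 64x64 (next power of 2).

Standard algorithm: 37^3 = 50653 multiplications
Strassen's algorithm: 7^(log2(64)) = 7^6 = 117649 multiplications
Difference: 50653 - 117649 = -66996 (Strassen uses MORE here due to padding overhead — for small or just-over-power-of-2 n, padding can outweigh the per-level savings)

Standard: 50653 multiplications (37^3). Strassen: 117649 multiplications (7^6, after padding to 64x64). Strassen reduces 8 recursive multiplications to 7 at each level.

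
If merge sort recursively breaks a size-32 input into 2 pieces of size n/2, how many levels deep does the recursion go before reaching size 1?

For divide and conquer with division factor 2:

Problem sizes at each level:
Level 0: 32
Level 1: 16
Level 2: 8
Level 3: 4
Level 4: 2
Level 5: 1

The root is level 0 and the size-1 base case is level 5 (the tree spans levels 0 through 5, i.e. 6 levels counting the root), so the depth is the number of divisions: log_2(32) = 5

The recursion tree depth is log_2(32) = 5. At each level, the problem size is divided by 2, so it takes 5 divisions to reduce to a base case of size 1. The algorithm makes 2 recursive calls at each level.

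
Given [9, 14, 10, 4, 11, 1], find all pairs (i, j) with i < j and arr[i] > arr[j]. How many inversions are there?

Finding inversions in [9, 14, 10, 4, 11, 1]:

(0, 3): arr[0]=9 > arr[3]=4
(0, 5): arr[0]=9 > arr[5]=1
(1, 2): arr[1]=14 > arr[2]=10
(1, 3): arr[1]=14 > arr[3]=4
(1, 4): arr[1]=14 > arr[4]=11
(1, 5): arr[1]=14 > arr[5]=1
(2, 3): arr[2]=10 > arr[3]=4
(2, 5): arr[2]=10 > arr[5]=1
(3, 5): arr[3]=4 > arr[5]=1
(4, 5): arr[4]=11 > arr[5]=1

Total inversions: 10

The array has 10 inversion(s): (0,3), (0,5), (1,2), (1,3), (1,4), (1,5), (2,3), (2,5), (3,5), (4,5). Each pair (i,j) satisfies i < j and arr[i] > arr[j].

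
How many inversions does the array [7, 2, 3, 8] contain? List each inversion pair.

Finding inversions in [7, 2, 3, 8]:

(0, 1): arr[0]=7 > arr[1]=2
(0, 2): arr[0]=7 > arr[2]=3

Total inversions: 2

The array has 2 inversion(s): (0,1), (0,2). Each pair (i,j) satisfies i < j and arr[i] > arr[j].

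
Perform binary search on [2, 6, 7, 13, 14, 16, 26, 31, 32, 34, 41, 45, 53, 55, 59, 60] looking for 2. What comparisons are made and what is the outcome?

Binary search for 2 in [2, 6, 7, 13, 14, 16, 26, 31, 32, 34, 41, 45, 53, 55, 59, 60]:

lo=0, hi=15, mid=7, arr[mid]=31 -> 31 > 2, search left half
lo=0, hi=6, mid=3, arr[mid]=13 -> 13 > 2, search left half
lo=0, hi=2, mid=1, arr[mid]=6 -> 6 > 2, search left half
lo=0, hi=0, mid=0, arr[mid]=2 -> Found target at index 0!

Binary search finds 2 at index 0 after 4 comparisons. The search repeatedly halves the search space by comparing with the middle element.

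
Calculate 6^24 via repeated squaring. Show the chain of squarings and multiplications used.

Computing 6^24 by squaring (build up from 6^1; each line after the first costs one multiplication):

6^1 = 6
6^2 = (6^1)^2 = 6^2 = 36
6^3 = 6 * 6^2 = 6 * 36 = 216
6^6 = (6^3)^2 = 216^2 = 46656
6^12 = (6^6)^2 = 46656^2 = 2176782336
6^24 = (6^12)^2 = 2176782336^2 = 4738381338321616896

Result: 4738381338321616896
Multiplications needed: 5 (5 lines after 6^1)

6^24 = 4738381338321616896. Using exponentiation by squaring, this requires 5 multiplications. The key idea: if the exponent is even, square the half-power; if odd, multiply by the base once.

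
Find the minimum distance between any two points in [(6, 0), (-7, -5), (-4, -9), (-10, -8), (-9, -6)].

Computing all pairwise distances among 5 points:

d((6, 0), (-7, -5)) = 13.9284
d((6, 0), (-4, -9)) = 13.4536
d((6, 0), (-10, -8)) = 17.8885
d((6, 0), (-9, -6)) = 16.1555
d((-7, -5), (-4, -9)) = 5.0
d((-7, -5), (-10, -8)) = 4.2426
d((-7, -5), (-9, -6)) = 2.2361 <-- minimum
d((-4, -9), (-10, -8)) = 6.0828
d((-4, -9), (-9, -6)) = 5.831
d((-10, -8), (-9, -6)) = 2.2361 <-- minimum

Minimum distance: 2.2361 (tie among 2 pairs: (-7, -5) and (-9, -6); (-10, -8) and (-9, -6))

The minimum Euclidean distance is 2.2361. There is a tie: 2 pairs achieve this minimum — (-7, -5) and (-9, -6); (-10, -8) and (-9, -6). Any of these is a valid closest pair. For 5 points, brute-force pairwise comparison is shown above. For large n, the divide-and-conquer algorithm (sort by x, recurse on halves, check the dividing strip) achieves O(n log n).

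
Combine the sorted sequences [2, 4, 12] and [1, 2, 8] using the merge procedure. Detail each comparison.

Merging process:

Compare 2 vs 1: take 1 from right. Merged: [1]
Compare 2 vs 2: take 2 from left. Merged: [1, 2]
Compare 4 vs 2: take 2 from right. Merged: [1, 2, 2]
Compare 4 vs 8: take 4 from left. Merged: [1, 2, 2, 4]
Compare 12 vs 8: take 8 from right. Merged: [1, 2, 2, 4, 8]
Append remaining from left: [12]. Merged: [1, 2, 2, 4, 8, 12]

Final merged array: [1, 2, 2, 4, 8, 12]
Total comparisons: 5

The merged array is [1, 2, 2, 4, 8, 12], requiring 5 comparisons. The merge step runs in O(n) time where n is the total number of elements.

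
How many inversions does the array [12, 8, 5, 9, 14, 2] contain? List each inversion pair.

Finding inversions in [12, 8, 5, 9, 14, 2]:

(0, 1): arr[0]=12 > arr[1]=8
(0, 2): arr[0]=12 > arr[2]=5
(0, 3): arr[0]=12 > arr[3]=9
(0, 5): arr[0]=12 > arr[5]=2
(1, 2): arr[1]=8 > arr[2]=5
(1, 5): arr[1]=8 > arr[5]=2
(2, 5): arr[2]=5 > arr[5]=2
(3, 5): arr[3]=9 > arr[5]=2
(4, 5): arr[4]=14 > arr[5]=2

Total inversions: 9

The array has 9 inversion(s): (0,1), (0,2), (0,3), (0,5), (1,2), (1,5), (2,5), (3,5), (4,5). Each pair (i,j) satisfies i < j and arr[i] > arr[j].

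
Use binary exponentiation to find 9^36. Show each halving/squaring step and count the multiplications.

Computing 9^36 by squaring (build up from 9^1; each line after the first costs one multiplication):

9^1 = 9
9^2 = (9^1)^2 = 9^2 = 81
9^4 = (9^2)^2 = 81^2 = 6561
9^8 = (9^4)^2 = 6561^2 = 43046721
9^9 = 9 * 9^8 = 9 * 43046721 = 387420489
9^18 = (9^9)^2 = 387420489^2 = 150094635296999121
9^36 = (9^18)^2 = 150094635296999121^2 = 22528399544939174411840147874772641

Result: 22528399544939174411840147874772641
Multiplications needed: 6 (6 lines after 9^1)

9^36 = 22528399544939174411840147874772641. Using exponentiation by squaring, this requires 6 multiplications. The key idea: if the exponent is even, square the half-power; if odd, multiply by the base once.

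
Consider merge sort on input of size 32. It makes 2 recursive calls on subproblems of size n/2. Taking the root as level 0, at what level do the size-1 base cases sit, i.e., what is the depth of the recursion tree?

For divide and conquer with division factor 2:

Problem sizes at each level:
Level 0: 32
Level 1: 16
Level 2: 8
Level 3: 4
Level 4: 2
Level 5: 1

The root is level 0 and the size-1 base case is level 5 (the tree spans levels 0 through 5, i.e. 6 levels counting the root), so the depth is the number of divisions: log_2(32) = 5

The recursion tree depth is log_2(32) = 5. At each level, the problem size is divided by 2, so it takes 5 divisions to reduce to a base case of size 1. The algorithm makes 2 recursive calls at each level.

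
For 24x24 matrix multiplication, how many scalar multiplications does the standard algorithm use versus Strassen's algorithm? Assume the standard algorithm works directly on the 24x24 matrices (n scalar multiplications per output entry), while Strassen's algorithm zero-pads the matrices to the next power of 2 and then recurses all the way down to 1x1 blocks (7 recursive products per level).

Matrix multiplication for 24x24 matrices:

Strassen's algorithm requires power-of-2 dimensions. Pad 24x24 to 32x32 (next power of 2).

Standard algorithm: 24^3 = 13824 multiplications
Strassen's algorithm: 7^(log2(32)) = 7^5 = 16807 multiplications
Difference: 13824 - 16807 = -2983 (Strassen uses MORE here due to padding overhead — for small or just-over-power-of-2 n, padding can outweigh the per-level savings)

Standard: 13824 multiplications (24^3). Strassen: 16807 multiplications (7^5, after padding to 32x32). Strassen reduces 8 recursive multiplications to 7 at each level.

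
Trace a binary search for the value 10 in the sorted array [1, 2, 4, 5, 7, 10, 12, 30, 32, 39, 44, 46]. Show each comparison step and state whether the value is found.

Binary search for 10 in [1, 2, 4, 5, 7, 10, 12, 30, 32, 39, 44, 46]:

lo=0, hi=11, mid=5, arr[mid]=10 -> Found target at index 5!

Binary search finds 10 at index 5 after 1 comparisons. The search repeatedly halves the search space by comparing with the middle element.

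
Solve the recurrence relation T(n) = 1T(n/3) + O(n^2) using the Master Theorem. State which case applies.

Master Theorem for T(n) = 1T(n/3) + O(n^2):

a = 1, b = 3, c = 2
log_b(a) = log_3(1) = 0.0000

Case 3: c = 2 > log_3(1) = 0.0000
T(n) = O(n^2) = O(n^2)

For T(n) = 1T(n/3) + O(n^2): log_3(1) = 0.0000. This is Case 3 of the Master Theorem (c > log_b(a), work dominated by root), giving O(n^2).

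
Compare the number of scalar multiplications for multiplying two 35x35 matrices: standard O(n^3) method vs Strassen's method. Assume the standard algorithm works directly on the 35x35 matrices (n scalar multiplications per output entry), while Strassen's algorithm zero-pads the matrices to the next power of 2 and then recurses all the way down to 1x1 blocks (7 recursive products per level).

Matrix multiplication for 35x35 matrices:

Strassen's algorithm requires power-of-2 dimensions. Pad 35x35 to 64x64 (next power of 2).

Standard algorithm: 35^3 = 42875 multiplications
Strassen's algorithm: 7^(log2(64)) = 7^6 = 117649 multiplications
Difference: 42875 - 117649 = -74774 (Strassen uses MORE here due to padding overhead — for small or just-over-power-of-2 n, padding can outweigh the per-level savings)

Standard: 42875 multiplications (35^3). Strassen: 117649 multiplications (7^6, after padding to 64x64). Strassen reduces 8 recursive multiplications to 7 at each level.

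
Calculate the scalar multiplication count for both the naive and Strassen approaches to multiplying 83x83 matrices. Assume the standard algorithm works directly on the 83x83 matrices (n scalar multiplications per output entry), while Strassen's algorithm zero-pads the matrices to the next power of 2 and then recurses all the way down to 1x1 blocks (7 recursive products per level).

Matrix multiplication for 83x83 matrices:

Strassen's algorithm requires power-of-2 dimensions. Pad 83x83 to 128x128 (next power of 2).

Standard algorithm: 83^3 = 571787 multiplications
Strassen's algorithm: 7^(log2(128)) = 7^7 = 823543 multiplications
Difference: 571787 - 823543 = -251756 (Strassen uses MORE here due to padding overhead — for small or just-over-power-of-2 n, padding can outweigh the per-level savings)

Standard: 571787 multiplications (83^3). Strassen: 823543 multiplications (7^7, after padding to 128x128). Strassen reduces 8 recursive multiplications to 7 at each level.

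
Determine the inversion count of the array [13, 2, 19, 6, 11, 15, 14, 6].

Finding inversions in [13, 2, 19, 6, 11, 15, 14, 6]:

(0, 1): arr[0]=13 > arr[1]=2
(0, 3): arr[0]=13 > arr[3]=6
(0, 4): arr[0]=13 > arr[4]=11
(0, 7): arr[0]=13 > arr[7]=6
(2, 3): arr[2]=19 > arr[3]=6
(2, 4): arr[2]=19 > arr[4]=11
(2, 5): arr[2]=19 > arr[5]=15
(2, 6): arr[2]=19 > arr[6]=14
(2, 7): arr[2]=19 > arr[7]=6
(4, 7): arr[4]=11 > arr[7]=6
(5, 6): arr[5]=15 > arr[6]=14
(5, 7): arr[5]=15 > arr[7]=6
(6, 7): arr[6]=14 > arr[7]=6

Total inversions: 13

The array has 13 inversion(s): (0,1), (0,3), (0,4), (0,7), (2,3), (2,4), (2,5), (2,6), (2,7), (4,7), (5,6), (5,7), (6,7). Each pair (i,j) satisfies i < j and arr[i] > arr[j].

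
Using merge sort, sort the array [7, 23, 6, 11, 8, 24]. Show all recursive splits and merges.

Merge sort trace:

Split: [7, 23, 6, 11, 8, 24] -> [7, 23, 6] and [11, 8, 24]
  Split: [7, 23, 6] -> [7] and [23, 6]
    Split: [23, 6] -> [23] and [6]
    Merge: [23] + [6] -> [6, 23]
  Merge: [7] + [6, 23] -> [6, 7, 23]
  Split: [11, 8, 24] -> [11] and [8, 24]
    Split: [8, 24] -> [8] and [24]
    Merge: [8] + [24] -> [8, 24]
  Merge: [11] + [8, 24] -> [8, 11, 24]
Merge: [6, 7, 23] + [8, 11, 24] -> [6, 7, 8, 11, 23, 24]

Final sorted array: [6, 7, 8, 11, 23, 24]

The merge sort proceeds by recursively splitting the array and merging sorted halves.
After all merges, the sorted array is [6, 7, 8, 11, 23, 24].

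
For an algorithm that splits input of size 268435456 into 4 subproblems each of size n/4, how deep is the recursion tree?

For divide and conquer with division factor 4:

Problem sizes at each level:
Level 0: 268435456
Level 1: 67108864
Level 2: 16777216
Level 3: 4194304
Level 4: 1048576
Level 5: 262144
Level 6: 65536
Level 7: 16384
Level 8: 4096
Level 9: 1024
Level 10: 256
Level 11: 64
Level 12: 16
Level 13: 4
Level 14: 1

The root is level 0 and the size-1 base case is level 14 (the tree spans levels 0 through 14, i.e. 15 levels counting the root), so the depth is the number of divisions: log_4(268435456) = 14

The recursion tree depth is log_4(268435456) = 14. At each level, the problem size is divided by 4, so it takes 14 divisions to reduce to a base case of size 1. The algorithm makes 4 recursive calls at each level.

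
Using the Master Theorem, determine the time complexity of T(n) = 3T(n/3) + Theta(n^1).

Master Theorem for T(n) = 3T(n/3) + O(n^1):

a = 3, b = 3, c = 1
log_b(a) = log_3(3) = 1.0000

Case 2: c = 1 = log_3(3) = 1.0000
T(n) = O(n^1 log n) = O(n log n)

For T(n) = 3T(n/3) + O(n^1): log_3(3) = 1.0000. This is Case 2 of the Master Theorem (c = log_b(a), equal work at all levels), giving O(n log n).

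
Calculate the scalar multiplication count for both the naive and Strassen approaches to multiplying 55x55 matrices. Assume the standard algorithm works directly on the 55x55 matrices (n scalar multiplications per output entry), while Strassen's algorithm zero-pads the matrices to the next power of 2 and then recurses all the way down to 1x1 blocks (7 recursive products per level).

Matrix multiplication for 55x55 matrices:

Strassen's algorithm requires power-of-2 dimensions. Pad 55x55 to 64x64 (next power of 2).

Standard algorithm: 55^3 = 166375 multiplications
Strassen's algorithm: 7^(log2(64)) = 7^6 = 117649 multiplications
Savings: 166375 - 117649 = 48726 multiplications

Standard: 166375 multiplications (55^3). Strassen: 117649 multiplications (7^6, after padding to 64x64). Strassen reduces 8 recursive multiplications to 7 at each level.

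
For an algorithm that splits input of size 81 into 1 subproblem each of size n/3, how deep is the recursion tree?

For divide and conquer with division factor 3:

Problem sizes at each level:
Level 0: 81
Level 1: 27
Level 2: 9
Level 3: 3
Level 4: 1

The root is level 0 and the size-1 base case is level 4 (the tree spans levels 0 through 4, i.e. 5 levels counting the root), so the depth is the number of divisions: log_3(81) = 4

The recursion tree depth is log_3(81) = 4. At each level, the problem size is divided by 3, so it takes 4 divisions to reduce to a base case of size 1. The algorithm makes 1 recursive call at each level.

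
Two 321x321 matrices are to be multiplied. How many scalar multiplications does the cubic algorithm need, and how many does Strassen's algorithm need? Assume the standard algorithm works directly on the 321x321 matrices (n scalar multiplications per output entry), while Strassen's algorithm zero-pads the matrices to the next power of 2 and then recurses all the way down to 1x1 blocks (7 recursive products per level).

Matrix multiplication for 321x321 matrices:

Strassen's algorithm requires power-of-2 dimensions. Pad 321x321 to 512x512 (next power of 2).

Standard algorithm: 321^3 = 33076161 multiplications
Strassen's algorithm: 7^(log2(512)) = 7^9 = 40353607 multiplications
Difference: 33076161 - 40353607 = -7277446 (Strassen uses MORE here due to padding overhead — for small or just-over-power-of-2 n, padding can outweigh the per-level savings)

Standard: 33076161 multiplications (321^3). Strassen: 40353607 multiplications (7^9, after padding to 512x512). Strassen reduces 8 recursive multiplications to 7 at each level.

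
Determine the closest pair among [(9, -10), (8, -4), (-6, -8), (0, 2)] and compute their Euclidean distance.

Computing all pairwise distances among 4 points:

d((9, -10), (8, -4)) = 6.0828 <-- minimum
d((9, -10), (-6, -8)) = 15.1327
d((9, -10), (0, 2)) = 15.0
d((8, -4), (-6, -8)) = 14.5602
d((8, -4), (0, 2)) = 10.0
d((-6, -8), (0, 2)) = 11.6619

Closest pair: (9, -10) and (8, -4) with distance 6.0828

The closest pair is (9, -10) and (8, -4) with Euclidean distance 6.0828. For 4 points, brute-force pairwise comparison is shown above. For large n, the divide-and-conquer algorithm (sort by x, recurse on halves, check the dividing strip) achieves O(n log n).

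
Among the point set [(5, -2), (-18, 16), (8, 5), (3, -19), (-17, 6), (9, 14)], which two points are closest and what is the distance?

Computing all pairwise distances among 6 points:

d((5, -2), (-18, 16)) = 29.2062
d((5, -2), (8, 5)) = 7.6158 <-- minimum
d((5, -2), (3, -19)) = 17.1172
d((5, -2), (-17, 6)) = 23.4094
d((5, -2), (9, 14)) = 16.4924
d((-18, 16), (8, 5)) = 28.2312
d((-18, 16), (3, -19)) = 40.8167
d((-18, 16), (-17, 6)) = 10.0499
d((-18, 16), (9, 14)) = 27.074
d((8, 5), (3, -19)) = 24.5153
d((8, 5), (-17, 6)) = 25.02
d((8, 5), (9, 14)) = 9.0554
d((3, -19), (-17, 6)) = 32.0156
d((3, -19), (9, 14)) = 33.541
d((-17, 6), (9, 14)) = 27.2029

Closest pair: (5, -2) and (8, 5) with distance 7.6158

The closest pair is (5, -2) and (8, 5) with Euclidean distance 7.6158. For 6 points, brute-force pairwise comparison is shown above. For large n, the divide-and-conquer algorithm (sort by x, recurse on halves, check the dividing strip) achieves O(n log n).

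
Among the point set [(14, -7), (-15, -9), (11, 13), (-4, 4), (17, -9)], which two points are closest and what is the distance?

Computing all pairwise distances among 5 points:

d((14, -7), (-15, -9)) = 29.0689
d((14, -7), (11, 13)) = 20.2237
d((14, -7), (-4, 4)) = 21.095
d((14, -7), (17, -9)) = 3.6056 <-- minimum
d((-15, -9), (11, 13)) = 34.0588
d((-15, -9), (-4, 4)) = 17.0294
d((-15, -9), (17, -9)) = 32.0
d((11, 13), (-4, 4)) = 17.4929
d((11, 13), (17, -9)) = 22.8035
d((-4, 4), (17, -9)) = 24.6982

Closest pair: (14, -7) and (17, -9) with distance 3.6056

The closest pair is (14, -7) and (17, -9) with Euclidean distance 3.6056. For 5 points, brute-force pairwise comparison is shown above. For large n, the divide-and-conquer algorithm (sort by x, recurse on halves, check the dividing strip) achieves O(n log n).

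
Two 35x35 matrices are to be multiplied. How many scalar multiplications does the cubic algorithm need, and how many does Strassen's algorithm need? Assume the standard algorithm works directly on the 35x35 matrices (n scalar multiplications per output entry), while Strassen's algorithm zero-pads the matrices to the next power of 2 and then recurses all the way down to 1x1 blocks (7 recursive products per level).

Matrix multiplication for 35x35 matrices:

Strassen's algorithm requires power-of-2 dimensions. Pad 35x35 to 64x64 (next power of 2).

Standard algorithm: 35^3 = 42875 multiplications
Strassen's algorithm: 7^(log2(64)) = 7^6 = 117649 multiplications
Difference: 42875 - 117649 = -74774 (Strassen uses MORE here due to padding overhead — for small or just-over-power-of-2 n, padding can outweigh the per-level savings)

Standard: 42875 multiplications (35^3). Strassen: 117649 multiplications (7^6, after padding to 64x64). Strassen reduces 8 recursive multiplications to 7 at each level.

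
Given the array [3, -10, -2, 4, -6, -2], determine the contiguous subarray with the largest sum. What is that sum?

Using Kadane's algorithm on [3, -10, -2, 4, -6, -2]:

Scanning through the array:
Position 1 (value -10): max_ending_here = -7, max_so_far = 3
Position 2 (value -2): max_ending_here = -2, max_so_far = 3
Position 3 (value 4): max_ending_here = 4, max_so_far = 4
Position 4 (value -6): max_ending_here = -2, max_so_far = 4
Position 5 (value -2): max_ending_here = -2, max_so_far = 4

Maximum subarray: [4]
Maximum sum: 4

The maximum subarray is [4] with sum 4. This subarray runs from index 3 to index 3.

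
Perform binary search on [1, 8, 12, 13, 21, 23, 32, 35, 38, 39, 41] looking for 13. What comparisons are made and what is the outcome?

Binary search for 13 in [1, 8, 12, 13, 21, 23, 32, 35, 38, 39, 41]:

lo=0, hi=10, mid=5, arr[mid]=23 -> 23 > 13, search left half
lo=0, hi=4, mid=2, arr[mid]=12 -> 12 < 13, search right half
lo=3, hi=4, mid=3, arr[mid]=13 -> Found target at index 3!

Binary search finds 13 at index 3 after 3 comparisons. The search repeatedly halves the search space by comparing with the middle element.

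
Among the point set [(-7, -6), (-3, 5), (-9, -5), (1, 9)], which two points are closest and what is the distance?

Computing all pairwise distances among 4 points:

d((-7, -6), (-3, 5)) = 11.7047
d((-7, -6), (-9, -5)) = 2.2361 <-- minimum
d((-7, -6), (1, 9)) = 17.0
d((-3, 5), (-9, -5)) = 11.6619
d((-3, 5), (1, 9)) = 5.6569
d((-9, -5), (1, 9)) = 17.2047

Closest pair: (-7, -6) and (-9, -5) with distance 2.2361

The closest pair is (-7, -6) and (-9, -5) with Euclidean distance 2.2361. For 4 points, brute-force pairwise comparison is shown above. For large n, the divide-and-conquer algorithm (sort by x, recurse on halves, check the dividing strip) achieves O(n log n).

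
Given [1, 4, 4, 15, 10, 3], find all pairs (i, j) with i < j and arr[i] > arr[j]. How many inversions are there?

Finding inversions in [1, 4, 4, 15, 10, 3]:

(1, 5): arr[1]=4 > arr[5]=3
(2, 5): arr[2]=4 > arr[5]=3
(3, 4): arr[3]=15 > arr[4]=10
(3, 5): arr[3]=15 > arr[5]=3
(4, 5): arr[4]=10 > arr[5]=3

Total inversions: 5

The array has 5 inversion(s): (1,5), (2,5), (3,4), (3,5), (4,5). Each pair (i,j) satisfies i < j and arr[i] > arr[j].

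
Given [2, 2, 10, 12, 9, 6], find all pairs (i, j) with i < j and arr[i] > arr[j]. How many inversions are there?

Finding inversions in [2, 2, 10, 12, 9, 6]:

(2, 4): arr[2]=10 > arr[4]=9
(2, 5): arr[2]=10 > arr[5]=6
(3, 4): arr[3]=12 > arr[4]=9
(3, 5): arr[3]=12 > arr[5]=6
(4, 5): arr[4]=9 > arr[5]=6

Total inversions: 5

The array has 5 inversion(s): (2,4), (2,5), (3,4), (3,5), (4,5). Each pair (i,j) satisfies i < j and arr[i] > arr[j].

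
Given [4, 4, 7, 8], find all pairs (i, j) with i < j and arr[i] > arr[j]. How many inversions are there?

Finding inversions in [4, 4, 7, 8]:


Total inversions: 0

The array has 0 inversions. It is already sorted.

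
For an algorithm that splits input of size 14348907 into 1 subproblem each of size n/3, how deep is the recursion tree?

For divide and conquer with division factor 3:

Problem sizes at each level:
Level 0: 14348907
Level 1: 4782969
Level 2: 1594323
Level 3: 531441
Level 4: 177147
Level 5: 59049
Level 6: 19683
Level 7: 6561
Level 8: 2187
Level 9: 729
Level 10: 243
Level 11: 81
Level 12: 27
Level 13: 9
Level 14: 3
Level 15: 1

The root is level 0 and the size-1 base case is level 15 (the tree spans levels 0 through 15, i.e. 16 levels counting the root), so the depth is the number of divisions: log_3(14348907) = 15

The recursion tree depth is log_3(14348907) = 15. At each level, the problem size is divided by 3, so it takes 15 divisions to reduce to a base case of size 1. The algorithm makes 1 recursive call at each level.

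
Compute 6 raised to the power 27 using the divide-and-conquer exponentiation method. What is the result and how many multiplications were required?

Computing 6^27 by squaring (build up from 6^1; each line after the first costs one multiplication):

6^1 = 6
6^2 = (6^1)^2 = 6^2 = 36
6^3 = 6 * 6^2 = 6 * 36 = 216
6^6 = (6^3)^2 = 216^2 = 46656
6^12 = (6^6)^2 = 46656^2 = 2176782336
6^13 = 6 * 6^12 = 6 * 2176782336 = 13060694016
6^26 = (6^13)^2 = 13060694016^2 = 170581728179578208256
6^27 = 6 * 6^26 = 6 * 170581728179578208256 = 1023490369077469249536

Result: 1023490369077469249536
Multiplications needed: 7 (7 lines after 6^1)

6^27 = 1023490369077469249536. Using exponentiation by squaring, this requires 7 multiplications. The key idea: if the exponent is even, square the half-power; if odd, multiply by the base once.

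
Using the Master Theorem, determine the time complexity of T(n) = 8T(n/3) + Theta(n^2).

Master Theorem for T(n) = 8T(n/3) + O(n^2):

a = 8, b = 3, c = 2
log_b(a) = log_3(8) = 1.8928

Case 3: c = 2 > log_3(8) = 1.8928
T(n) = O(n^2) = O(n^2)

For T(n) = 8T(n/3) + O(n^2): log_3(8) = 1.8928. This is Case 3 of the Master Theorem (c > log_b(a), work dominated by root), giving O(n^2).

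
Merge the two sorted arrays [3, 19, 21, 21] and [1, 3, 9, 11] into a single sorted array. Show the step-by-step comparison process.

Merging process:

Compare 3 vs 1: take 1 from right. Merged: [1]
Compare 3 vs 3: take 3 from left. Merged: [1, 3]
Compare 19 vs 3: take 3 from right. Merged: [1, 3, 3]
Compare 19 vs 9: take 9 from right. Merged: [1, 3, 3, 9]
Compare 19 vs 11: take 11 from right. Merged: [1, 3, 3, 9, 11]
Append remaining from left: [19, 21, 21]. Merged: [1, 3, 3, 9, 11, 19, 21, 21]

Final merged array: [1, 3, 3, 9, 11, 19, 21, 21]
Total comparisons: 5

The merged array is [1, 3, 3, 9, 11, 19, 21, 21], requiring 5 comparisons. The merge step runs in O(n) time where n is the total number of elements.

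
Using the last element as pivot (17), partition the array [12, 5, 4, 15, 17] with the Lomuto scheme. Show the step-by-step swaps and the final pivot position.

Lomuto partition with pivot = 17:

Initial array: [12, 5, 4, 15, 17]

arr[0]=12 <= 17: swap with position 0, array becomes [12, 5, 4, 15, 17]
arr[1]=5 <= 17: swap with position 1, array becomes [12, 5, 4, 15, 17]
arr[2]=4 <= 17: swap with position 2, array becomes [12, 5, 4, 15, 17]
arr[3]=15 <= 17: swap with position 3, array becomes [12, 5, 4, 15, 17]

Place pivot at position 4: [12, 5, 4, 15, 17]
Pivot position: 4

After partitioning with pivot 17, the array becomes [12, 5, 4, 15, 17]. The pivot is placed at index 4. All elements to the left of the pivot are <= 17, and all elements to the right are > 17.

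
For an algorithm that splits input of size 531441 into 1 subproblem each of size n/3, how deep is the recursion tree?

For divide and conquer with division factor 3:

Problem sizes at each level:
Level 0: 531441
Level 1: 177147
Level 2: 59049
Level 3: 19683
Level 4: 6561
Level 5: 2187
Level 6: 729
Level 7: 243
Level 8: 81
Level 9: 27
Level 10: 9
Level 11: 3
Level 12: 1

The root is level 0 and the size-1 base case is level 12 (the tree spans levels 0 through 12, i.e. 13 levels counting the root), so the depth is the number of divisions: log_3(531441) = 12

The recursion tree depth is log_3(531441) = 12. At each level, the problem size is divided by 3, so it takes 12 divisions to reduce to a base case of size 1. The algorithm makes 1 recursive call at each level.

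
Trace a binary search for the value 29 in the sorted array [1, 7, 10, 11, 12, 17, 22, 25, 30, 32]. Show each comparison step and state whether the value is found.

Binary search for 29 in [1, 7, 10, 11, 12, 17, 22, 25, 30, 32]:

lo=0, hi=9, mid=4, arr[mid]=12 -> 12 < 29, search right half
lo=5, hi=9, mid=7, arr[mid]=25 -> 25 < 29, search right half
lo=8, hi=9, mid=8, arr[mid]=30 -> 30 > 29, search left half
lo=8 > hi=7, target 29 not found

Binary search determines that 29 is not in the array after 3 comparisons. The search space was exhausted without finding the target.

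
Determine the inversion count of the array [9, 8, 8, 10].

Finding inversions in [9, 8, 8, 10]:

(0, 1): arr[0]=9 > arr[1]=8
(0, 2): arr[0]=9 > arr[2]=8

Total inversions: 2

The array has 2 inversion(s): (0,1), (0,2). Each pair (i,j) satisfies i < j and arr[i] > arr[j].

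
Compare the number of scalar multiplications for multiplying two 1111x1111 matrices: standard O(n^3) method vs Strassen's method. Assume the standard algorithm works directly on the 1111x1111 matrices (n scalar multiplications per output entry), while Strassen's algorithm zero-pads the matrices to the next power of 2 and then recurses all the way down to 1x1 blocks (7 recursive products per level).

Matrix multiplication for 1111x1111 matrices:

Strassen's algorithm requires power-of-2 dimensions. Pad 1111x1111 to 2048x2048 (next power of 2).

Standard algorithm: 1111^3 = 1371330631 multiplications
Strassen's algorithm: 7^(log2(2048)) = 7^11 = 1977326743 multiplications
Difference: 1371330631 - 1977326743 = -605996112 (Strassen uses MORE here due to padding overhead — for small or just-over-power-of-2 n, padding can outweigh the per-level savings)

Standard: 1371330631 multiplications (1111^3). Strassen: 1977326743 multiplications (7^11, after padding to 2048x2048). Strassen reduces 8 recursive multiplications to 7 at each level.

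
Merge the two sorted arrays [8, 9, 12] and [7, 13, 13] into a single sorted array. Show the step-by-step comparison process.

Merging process:

Compare 8 vs 7: take 7 from right. Merged: [7]
Compare 8 vs 13: take 8 from left. Merged: [7, 8]
Compare 9 vs 13: take 9 from left. Merged: [7, 8, 9]
Compare 12 vs 13: take 12 from left. Merged: [7, 8, 9, 12]
Append remaining from right: [13, 13]. Merged: [7, 8, 9, 12, 13, 13]

Final merged array: [7, 8, 9, 12, 13, 13]
Total comparisons: 4

The merged array is [7, 8, 9, 12, 13, 13], requiring 4 comparisons. The merge step runs in O(n) time where n is the total number of elements.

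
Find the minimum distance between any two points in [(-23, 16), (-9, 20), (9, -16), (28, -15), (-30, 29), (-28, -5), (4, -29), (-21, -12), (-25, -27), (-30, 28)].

Computing all pairwise distances among 10 points:

d((-23, 16), (-9, 20)) = 14.5602
d((-23, 16), (9, -16)) = 45.2548
d((-23, 16), (28, -15)) = 59.6825
d((-23, 16), (-30, 29)) = 14.7648
d((-23, 16), (-28, -5)) = 21.587
d((-23, 16), (4, -29)) = 52.4786
d((-23, 16), (-21, -12)) = 28.0713
d((-23, 16), (-25, -27)) = 43.0465
d((-23, 16), (-30, 28)) = 13.8924
d((-9, 20), (9, -16)) = 40.2492
d((-9, 20), (28, -15)) = 50.9313
d((-9, 20), (-30, 29)) = 22.8473
d((-9, 20), (-28, -5)) = 31.4006
d((-9, 20), (4, -29)) = 50.6952
d((-9, 20), (-21, -12)) = 34.176
d((-9, 20), (-25, -27)) = 49.6488
d((-9, 20), (-30, 28)) = 22.4722
d((9, -16), (28, -15)) = 19.0263
d((9, -16), (-30, 29)) = 59.5483
d((9, -16), (-28, -5)) = 38.6005
d((9, -16), (4, -29)) = 13.9284
d((9, -16), (-21, -12)) = 30.2655
d((9, -16), (-25, -27)) = 35.7351
d((9, -16), (-30, 28)) = 58.7963
d((28, -15), (-30, 29)) = 72.8011
d((28, -15), (-28, -5)) = 56.8859
d((28, -15), (4, -29)) = 27.7849
d((28, -15), (-21, -12)) = 49.0918
d((28, -15), (-25, -27)) = 54.3415
d((28, -15), (-30, 28)) = 72.2011
d((-30, 29), (-28, -5)) = 34.0588
d((-30, 29), (4, -29)) = 67.2309
d((-30, 29), (-21, -12)) = 41.9762
d((-30, 29), (-25, -27)) = 56.2228
d((-30, 29), (-30, 28)) = 1.0 <-- minimum
d((-28, -5), (4, -29)) = 40.0
d((-28, -5), (-21, -12)) = 9.8995
d((-28, -5), (-25, -27)) = 22.2036
d((-28, -5), (-30, 28)) = 33.0606
d((4, -29), (-21, -12)) = 30.2324
d((4, -29), (-25, -27)) = 29.0689
d((4, -29), (-30, 28)) = 66.3702
d((-21, -12), (-25, -27)) = 15.5242
d((-21, -12), (-30, 28)) = 41.0
d((-25, -27), (-30, 28)) = 55.2268

Closest pair: (-30, 29) and (-30, 28) with distance 1.0

The closest pair is (-30, 29) and (-30, 28) with Euclidean distance 1.0. For 10 points, brute-force pairwise comparison is shown above. For large n, the divide-and-conquer algorithm (sort by x, recurse on halves, check the dividing strip) achieves O(n log n).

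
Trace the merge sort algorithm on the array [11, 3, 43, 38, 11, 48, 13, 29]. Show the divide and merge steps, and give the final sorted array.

Merge sort trace:

Split: [11, 3, 43, 38, 11, 48, 13, 29] -> [11, 3, 43, 38] and [11, 48, 13, 29]
  Split: [11, 3, 43, 38] -> [11, 3] and [43, 38]
    Split: [11, 3] -> [11] and [3]
    Merge: [11] + [3] -> [3, 11]
    Split: [43, 38] -> [43] and [38]
    Merge: [43] + [38] -> [38, 43]
  Merge: [3, 11] + [38, 43] -> [3, 11, 38, 43]
  Split: [11, 48, 13, 29] -> [11, 48] and [13, 29]
    Split: [11, 48] -> [11] and [48]
    Merge: [11] + [48] -> [11, 48]
    Split: [13, 29] -> [13] and [29]
    Merge: [13] + [29] -> [13, 29]
  Merge: [11, 48] + [13, 29] -> [11, 13, 29, 48]
Merge: [3, 11, 38, 43] + [11, 13, 29, 48] -> [3, 11, 11, 13, 29, 38, 43, 48]

Final sorted array: [3, 11, 11, 13, 29, 38, 43, 48]

The merge sort proceeds by recursively splitting the array and merging sorted halves.
After all merges, the sorted array is [3, 11, 11, 13, 29, 38, 43, 48].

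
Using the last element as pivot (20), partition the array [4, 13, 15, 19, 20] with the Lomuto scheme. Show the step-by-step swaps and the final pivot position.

Lomuto partition with pivot = 20:

Initial array: [4, 13, 15, 19, 20]

arr[0]=4 <= 20: swap with position 0, array becomes [4, 13, 15, 19, 20]
arr[1]=13 <= 20: swap with position 1, array becomes [4, 13, 15, 19, 20]
arr[2]=15 <= 20: swap with position 2, array becomes [4, 13, 15, 19, 20]
arr[3]=19 <= 20: swap with position 3, array becomes [4, 13, 15, 19, 20]

Place pivot at position 4: [4, 13, 15, 19, 20]
Pivot position: 4

After partitioning with pivot 20, the array becomes [4, 13, 15, 19, 20]. The pivot is placed at index 4. All elements to the left of the pivot are <= 20, and all elements to the right are > 20.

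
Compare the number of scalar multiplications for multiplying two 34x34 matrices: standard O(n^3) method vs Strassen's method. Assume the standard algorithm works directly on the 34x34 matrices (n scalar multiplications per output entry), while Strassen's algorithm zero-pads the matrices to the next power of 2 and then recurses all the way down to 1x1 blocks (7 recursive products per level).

Matrix multiplication for 34x34 matrices:

Strassen's algorithm requires power-of-2 dimensions. Pad 34x34 to 64x64 (next power of 2).

Standard algorithm: 34^3 = 39304 multiplications
Strassen's algorithm: 7^(log2(64)) = 7^6 = 117649 multiplications
Difference: 39304 - 117649 = -78345 (Strassen uses MORE here due to padding overhead — for small or just-over-power-of-2 n, padding can outweigh the per-level savings)

Standard: 39304 multiplications (34^3). Strassen: 117649 multiplications (7^6, after padding to 64x64). Strassen reduces 8 recursive multiplications to 7 at each level.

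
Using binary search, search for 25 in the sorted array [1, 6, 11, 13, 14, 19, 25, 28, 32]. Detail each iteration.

Binary search for 25 in [1, 6, 11, 13, 14, 19, 25, 28, 32]:

lo=0, hi=8, mid=4, arr[mid]=14 -> 14 < 25, search right half
lo=5, hi=8, mid=6, arr[mid]=25 -> Found target at index 6!

Binary search finds 25 at index 6 after 2 comparisons. The search repeatedly halves the search space by comparing with the middle element.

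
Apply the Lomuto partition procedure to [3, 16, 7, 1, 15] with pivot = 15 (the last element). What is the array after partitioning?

Lomuto partition with pivot = 15:

Initial array: [3, 16, 7, 1, 15]

arr[0]=3 <= 15: swap with position 0, array becomes [3, 16, 7, 1, 15]
arr[1]=16 > 15: no swap
arr[2]=7 <= 15: swap with position 1, array becomes [3, 7, 16, 1, 15]
arr[3]=1 <= 15: swap with position 2, array becomes [3, 7, 1, 16, 15]

Place pivot at position 3: [3, 7, 1, 15, 16]
Pivot position: 3

After partitioning with pivot 15, the array becomes [3, 7, 1, 15, 16]. The pivot is placed at index 3. All elements to the left of the pivot are <= 15, and all elements to the right are > 15.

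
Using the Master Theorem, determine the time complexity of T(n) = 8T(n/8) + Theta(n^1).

Master Theorem for T(n) = 8T(n/8) + O(n^1):

a = 8, b = 8, c = 1
log_b(a) = log_8(8) = 1.0000

Case 2: c = 1 = log_8(8) = 1.0000
T(n) = O(n^1 log n) = O(n log n)

For T(n) = 8T(n/8) + O(n^1): log_8(8) = 1.0000. This is Case 2 of the Master Theorem (c = log_b(a), equal work at all levels), giving O(n log n).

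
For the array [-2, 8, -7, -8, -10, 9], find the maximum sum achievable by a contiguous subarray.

Using Kadane's algorithm on [-2, 8, -7, -8, -10, 9]:

Scanning through the array:
Position 1 (value 8): max_ending_here = 8, max_so_far = 8
Position 2 (value -7): max_ending_here = 1, max_so_far = 8
Position 3 (value -8): max_ending_here = -7, max_so_far = 8
Position 4 (value -10): max_ending_here = -10, max_so_far = 8
Position 5 (value 9): max_ending_here = 9, max_so_far = 9

Maximum subarray: [9]
Maximum sum: 9

The maximum subarray is [9] with sum 9. This subarray runs from index 5 to index 5.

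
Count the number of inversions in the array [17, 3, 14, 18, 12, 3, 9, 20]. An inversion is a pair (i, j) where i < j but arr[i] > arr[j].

Finding inversions in [17, 3, 14, 18, 12, 3, 9, 20]:

(0, 1): arr[0]=17 > arr[1]=3
(0, 2): arr[0]=17 > arr[2]=14
(0, 4): arr[0]=17 > arr[4]=12
(0, 5): arr[0]=17 > arr[5]=3
(0, 6): arr[0]=17 > arr[6]=9
(2, 4): arr[2]=14 > arr[4]=12
(2, 5): arr[2]=14 > arr[5]=3
(2, 6): arr[2]=14 > arr[6]=9
(3, 4): arr[3]=18 > arr[4]=12
(3, 5): arr[3]=18 > arr[5]=3
(3, 6): arr[3]=18 > arr[6]=9
(4, 5): arr[4]=12 > arr[5]=3
(4, 6): arr[4]=12 > arr[6]=9

Total inversions: 13

The array has 13 inversion(s): (0,1), (0,2), (0,4), (0,5), (0,6), (2,4), (2,5), (2,6), (3,4), (3,5), (3,6), (4,5), (4,6). Each pair (i,j) satisfies i < j and arr[i] > arr[j].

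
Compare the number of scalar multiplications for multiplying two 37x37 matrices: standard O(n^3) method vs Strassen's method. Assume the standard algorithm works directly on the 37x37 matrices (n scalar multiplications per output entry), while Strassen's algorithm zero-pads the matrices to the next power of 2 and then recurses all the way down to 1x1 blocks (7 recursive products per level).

Matrix multiplication for 37x37 matrices:

Strassen's algorithm requires power-of-2 dimensions. Pad 37x37 to 64x64 (next power of 2).

Standard algorithm: 37^3 = 50653 multiplications
Strassen's algorithm: 7^(log2(64)) = 7^6 = 117649 multiplications
Difference: 50653 - 117649 = -66996 (Strassen uses MORE here due to padding overhead — for small or just-over-power-of-2 n, padding can outweigh the per-level savings)

Standard: 50653 multiplications (37^3). Strassen: 117649 multiplications (7^6, after padding to 64x64). Strassen reduces 8 recursive multiplications to 7 at each level.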